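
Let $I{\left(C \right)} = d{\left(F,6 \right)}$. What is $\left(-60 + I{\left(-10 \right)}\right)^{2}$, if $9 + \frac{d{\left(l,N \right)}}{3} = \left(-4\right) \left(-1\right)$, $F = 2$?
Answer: $5625$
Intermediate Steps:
$d{\left(l,N \right)} = -15$ ($d{\left(l,N \right)} = -27 + 3 \left(\left(-4\right) \left(-1\right)\right) = -27 + 3 \cdot 4 = -27 + 12 = -15$)
$I{\left(C \right)} = -15$
$\left(-60 + I{\left(-10 \right)}\right)^{2} = \left(-60 - 15\right)^{2} = \left(-75\right)^{2} = 5625$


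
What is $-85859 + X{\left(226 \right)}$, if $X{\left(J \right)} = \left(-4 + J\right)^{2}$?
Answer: $-36575$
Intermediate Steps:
$-85859 + X{\left(226 \right)} = -85859 + \left(-4 + 226\right)^{2} = -85859 + 222^{2} = -85859 + 49284 = -36575$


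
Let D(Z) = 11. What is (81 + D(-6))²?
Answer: 8464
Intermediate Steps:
(81 + D(-6))² = (81 + 11)² = 92² = 8464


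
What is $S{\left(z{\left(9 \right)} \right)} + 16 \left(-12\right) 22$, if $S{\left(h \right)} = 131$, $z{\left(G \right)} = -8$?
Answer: $-4093$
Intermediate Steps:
$S{\left(z{\left(9 \right)} \right)} + 16 \left(-12\right) 22 = 131 + 16 \left(-12\right) 22 = 131 - 4224 = -4093$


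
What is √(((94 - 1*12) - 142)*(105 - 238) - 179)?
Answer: √7801 ≈ 88.323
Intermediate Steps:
√(((94 - 1*12) - 142)*(105 - 238) - 179) = √(((94 - 12) - 142)*(-133) - 179) = √((82 - 142)*(-133) - 179) = √(-60*(-133) - 179) = √(7980 - 179) = √7801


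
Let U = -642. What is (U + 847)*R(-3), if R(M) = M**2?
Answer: 1845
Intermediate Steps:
(U + 847)*R(-3) = (-642 + 847)*(-3)**2 = 205*9 = 1845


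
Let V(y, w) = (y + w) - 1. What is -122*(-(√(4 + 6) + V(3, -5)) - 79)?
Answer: 9272 + 122*√10 ≈ 9657.8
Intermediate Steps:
V(y, w) = -1 + w + y (V(y, w) = (w + y) - 1 = -1 + w + y)
-122*(-(√(4 + 6) + V(3, -5)) - 79) = -122*(-(√(4 + 6) + (-1 - 5 + 3)) - 79) = -122*(-(√10 - 3) - 79) = -122*(-(-3 + √10) - 79) = -122*((3 - √10) - 79) = -122*(-76 - √10) = 9272 + 122*√10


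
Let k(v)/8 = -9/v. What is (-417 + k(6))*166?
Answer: -71214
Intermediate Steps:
k(v) = -72/v (k(v) = 8*(-9/v) = -72/v)
(-417 + k(6))*166 = (-417 - 72/6)*166 = (-417 - 72*1/6)*166 = (-417 - 12)*166 = -429*166 = -71214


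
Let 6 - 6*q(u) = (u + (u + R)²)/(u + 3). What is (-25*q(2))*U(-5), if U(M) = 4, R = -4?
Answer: -80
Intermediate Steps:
q(u) = 1 - (u + (-4 + u)²)/(6*(3 + u)) (q(u) = 1 - (u + (u - 4)²)/(6*(u + 3)) = 1 - (u + (-4 + u)²)/(6*(3 + u)))
(-25*q(2))*U(-5) = -25*(2 - 1*2² + 13*2)/(6*(3 + 2))*4 = -25*(2 - 1*4 + 26)/(6*5)*4 = -25*(2 - 4 + 26)/(6*5)*4 = -25*24/(6*5)*4 = -25*⅘*4 = -20*4 = -80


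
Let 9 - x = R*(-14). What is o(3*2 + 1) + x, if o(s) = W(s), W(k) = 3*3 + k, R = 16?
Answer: 249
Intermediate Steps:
W(k) = 9 + k
x = 233 (x = 9 - 16*(-14) = 9 - 1*(-224) = 9 + 224 = 233)
o(s) = 9 + s
o(3*2 + 1) + x = (9 + (3*2 + 1)) + 233 = (9 + (6 + 1)) + 233 = (9 + 7) + 233 = 16 + 233 = 249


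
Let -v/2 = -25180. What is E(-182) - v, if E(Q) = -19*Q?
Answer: -46902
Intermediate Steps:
v = 50360 (v = -2*(-25180) = 50360)
E(-182) - v = -19*(-182) - 1*50360 = 3458 - 50360 = -46902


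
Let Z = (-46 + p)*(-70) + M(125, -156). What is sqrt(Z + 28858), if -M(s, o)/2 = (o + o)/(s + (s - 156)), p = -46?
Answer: sqrt(77987946)/47 ≈ 187.90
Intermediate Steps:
M(s, o) = -4*o/(-156 + 2*s) (M(s, o) = -2*(o + o)/(s + (s - 156)) = -2*2*o/(s + (-156 + s)) = -2*2*o/(-156 + 2*s) = -4*o/(-156 + 2*s))
Z = 302992/47 (Z = (-46 - 46)*(-70) - 2*(-156)/(-78 + 125) = -92*(-70) - 2*(-156)/47 = 6440 - 2*(-156)*1/47 = 6440 + 312/47 = 302992/47 ≈ 6446.6)
sqrt(Z + 28858) = sqrt(302992/47 + 28858) = sqrt(1659318/47) = sqrt(77987946)/47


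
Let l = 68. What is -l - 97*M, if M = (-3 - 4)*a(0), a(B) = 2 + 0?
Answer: 1290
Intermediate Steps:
a(B) = 2
M = -14 (M = (-3 - 4)*2 = -7*2 = -14)
-l - 97*M = -1*68 - 97*(-14) = -68 + 1358 = 1290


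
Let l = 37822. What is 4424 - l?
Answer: -33398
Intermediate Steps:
4424 - l = 4424 - 1*37822 = 4424 - 37822 = -33398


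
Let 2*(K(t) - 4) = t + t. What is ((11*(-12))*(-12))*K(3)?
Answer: 11088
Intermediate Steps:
K(t) = 4 + t (K(t) = 4 + (t + t)/2 = 4 + (2*t)/2 = 4 + t)
((11*(-12))*(-12))*K(3) = ((11*(-12))*(-12))*(4 + 3) = -132*(-12)*7 = 1584*7 = 11088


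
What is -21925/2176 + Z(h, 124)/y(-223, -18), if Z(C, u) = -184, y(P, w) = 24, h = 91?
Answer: -115823/6528 ≈ -17.742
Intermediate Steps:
-21925/2176 + Z(h, 124)/y(-223, -18) = -21925/2176 - 184/24 = -21925*1/2176 - 184*1/24 = -21925/2176 - 23/3 = -115823/6528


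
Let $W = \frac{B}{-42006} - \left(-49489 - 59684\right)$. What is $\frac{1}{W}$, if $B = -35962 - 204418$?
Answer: $\frac{21003}{2293080709} \approx 9.1593 \cdot 10^{-6}$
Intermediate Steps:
$B = -240380$ ($B = -35962 - 204418 = -240380$)
$W = \frac{2293080709}{21003}$ ($W = - \frac{240380}{-42006} - \left(-49489 - 59684\right) = \left(-240380\right) \left(- \frac{1}{42006}\right) - -109173 = \frac{120190}{21003} + 109173 = \frac{2293080709}{21003} \approx 1.0918 \cdot 10^{5}$)
$\frac{1}{W} = \frac{1}{\frac{2293080709}{21003}} = \frac{21003}{2293080709}$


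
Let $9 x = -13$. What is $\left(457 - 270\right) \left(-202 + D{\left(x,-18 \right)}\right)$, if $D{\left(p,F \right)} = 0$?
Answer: $-37774$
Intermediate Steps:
$x = - \frac{13}{9}$ ($x = \frac{1}{9} \left(-13\right) = - \frac{13}{9} \approx -1.4444$)
$\left(457 - 270\right) \left(-202 + D{\left(x,-18 \right)}\right) = \left(457 - 270\right) \left(-202 + 0\right) = 187 \left(-202\right) = -37774$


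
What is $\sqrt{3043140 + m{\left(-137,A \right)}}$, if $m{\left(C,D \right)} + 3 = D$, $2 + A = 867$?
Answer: $47 \sqrt{1378} \approx 1744.7$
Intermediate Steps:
$A = 865$ ($A = -2 + 867 = 865$)
$m{\left(C,D \right)} = -3 + D$
$\sqrt{3043140 + m{\left(-137,A \right)}} = \sqrt{3043140 + \left(-3 + 865\right)} = \sqrt{3043140 + 862} = \sqrt{3044002} = 47 \sqrt{1378}$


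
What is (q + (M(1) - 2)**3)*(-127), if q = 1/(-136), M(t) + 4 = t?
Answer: 2159127/136 ≈ 15876.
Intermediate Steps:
M(t) = -4 + t
q = -1/136 ≈ -0.0073529
(q + (M(1) - 2)**3)*(-127) = (-1/136 + ((-4 + 1) - 2)**3)*(-127) = (-1/136 + (-3 - 2)**3)*(-127) = (-1/136 + (-5)**3)*(-127) = (-1/136 - 125)*(-127) = -17001/136*(-127) = 2159127/136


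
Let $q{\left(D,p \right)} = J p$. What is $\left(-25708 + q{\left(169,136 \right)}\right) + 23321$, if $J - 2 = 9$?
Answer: $-891$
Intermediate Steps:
$J = 11$ ($J = 2 + 9 = 11$)
$q{\left(D,p \right)} = 11 p$
$\left(-25708 + q{\left(169,136 \right)}\right) + 23321 = \left(-25708 + 11 \cdot 136\right) + 23321 = \left(-25708 + 1496\right) + 23321 = -24212 + 23321 = -891$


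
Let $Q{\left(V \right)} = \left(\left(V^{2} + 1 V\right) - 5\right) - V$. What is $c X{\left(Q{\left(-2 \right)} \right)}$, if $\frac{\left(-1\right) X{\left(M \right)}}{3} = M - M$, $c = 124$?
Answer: $0$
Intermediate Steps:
$Q{\left(V \right)} = -5 + V^{2}$ ($Q{\left(V \right)} = \left(\left(V^{2} + V\right) - 5\right) - V = \left(\left(V + V^{2}\right) - 5\right) - V = \left(-5 + V + V^{2}\right) - V = -5 + V^{2}$)
$X{\left(M \right)} = 0$ ($X{\left(M \right)} = - 3 \left(M - M\right) = \left(-3\right) 0 = 0$)
$c X{\left(Q{\left(-2 \right)} \right)} = 124 \cdot 0 = 0$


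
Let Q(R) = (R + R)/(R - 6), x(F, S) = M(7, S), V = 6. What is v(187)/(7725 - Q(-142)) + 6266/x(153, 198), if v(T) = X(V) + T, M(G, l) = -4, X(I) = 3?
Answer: -447626611/285754 ≈ -1566.5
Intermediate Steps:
x(F, S) = -4
v(T) = 3 + T
Q(R) = 2*R/(-6 + R) (Q(R) = (2*R)/(-6 + R) = 2*R/(-6 + R))
v(187)/(7725 - Q(-142)) + 6266/x(153, 198) = (3 + 187)/(7725 - 2*(-142)/(-6 - 142)) + 6266/(-4) = 190/(7725 - 2*(-142)/(-148)) + 6266*(-¼) = 190/(7725 - 2*(-142)*(-1)/148) - 3133/2 = 190/(7725 - 1*71/37) - 3133/2 = 190/(7725 - 71/37) - 3133/2 = 190/(285754/37) - 3133/2 = 190*(37/285754) - 3133/2 = 3515/142877 - 3133/2 = -447626611/285754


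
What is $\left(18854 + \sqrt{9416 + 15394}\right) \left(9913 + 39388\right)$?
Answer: $929521054 + 49301 \sqrt{24810} \approx 9.3729 \cdot 10^{8}$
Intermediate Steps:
$\left(18854 + \sqrt{9416 + 15394}\right) \left(9913 + 39388\right) = \left(18854 + \sqrt{24810}\right) 49301 = 929521054 + 49301 \sqrt{24810}$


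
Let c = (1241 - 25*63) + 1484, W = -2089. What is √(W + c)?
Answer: I*√939 ≈ 30.643*I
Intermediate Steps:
c = 1150 (c = (1241 - 1575) + 1484 = -334 + 1484 = 1150)
√(W + c) = √(-2089 + 1150) = √(-939) = I*√939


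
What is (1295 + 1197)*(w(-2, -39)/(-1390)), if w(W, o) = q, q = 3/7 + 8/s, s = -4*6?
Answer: -356/2085 ≈ -0.17074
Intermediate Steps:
s = -24
q = 2/21 (q = 3/7 + 8/(-24) = 3*(1/7) + 8*(-1/24) = 3/7 - 1/3 = 2/21 ≈ 0.095238)
w(W, o) = 2/21
(1295 + 1197)*(w(-2, -39)/(-1390)) = (1295 + 1197)*((2/21)/(-1390)) = 2492*((2/21)*(-1/1390)) = 2492*(-1/14595) = -356/2085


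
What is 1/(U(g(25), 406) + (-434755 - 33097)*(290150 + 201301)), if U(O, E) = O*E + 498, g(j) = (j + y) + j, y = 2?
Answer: -1/229926311642 ≈ -4.3492e-12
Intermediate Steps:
g(j) = 2 + 2*j (g(j) = (j + 2) + j = (2 + j) + j = 2 + 2*j)
U(O, E) = 498 + E*O (U(O, E) = E*O + 498 = 498 + E*O)
1/(U(g(25), 406) + (-434755 - 33097)*(290150 + 201301)) = 1/((498 + 406*(2 + 2*25)) + (-434755 - 33097)*(290150 + 201301)) = 1/((498 + 406*(2 + 50)) - 467852*491451) = 1/((498 + 406*52) - 229926333252) = 1/((498 + 21112) - 229926333252) = 1/(21610 - 229926333252) = 1/(-229926311642) = -1/229926311642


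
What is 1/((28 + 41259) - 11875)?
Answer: 1/29412 ≈ 3.4000e-5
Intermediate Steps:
1/((28 + 41259) - 11875) = 1/(41287 - 11875) = 1/29412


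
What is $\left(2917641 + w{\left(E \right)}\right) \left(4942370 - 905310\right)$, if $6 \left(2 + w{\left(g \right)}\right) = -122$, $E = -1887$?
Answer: $\frac{35335804843360}{3} \approx 1.1779 \cdot 10^{13}$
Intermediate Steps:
$w{\left(g \right)} = - \frac{67}{3}$ ($w{\left(g \right)} = -2 + \frac{1}{6} \left(-122\right) = -2 - \frac{61}{3} = - \frac{67}{3}$)
$\left(2917641 + w{\left(E \right)}\right) \left(4942370 - 905310\right) = \left(2917641 - \frac{67}{3}\right) \left(4942370 - 905310\right) = \frac{8752856}{3} \cdot 4037060 = \frac{35335804843360}{3}$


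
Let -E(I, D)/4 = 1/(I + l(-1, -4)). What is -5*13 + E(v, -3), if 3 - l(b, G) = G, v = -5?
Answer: -67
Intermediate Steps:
l(b, G) = 3 - G
E(I, D) = -4/(7 + I) (E(I, D) = -4/(I + (3 - 1*(-4))) = -4/(I + (3 + 4)) = -4/(I + 7) = -4/(7 + I))
-5*13 + E(v, -3) = -5*13 - 4/(7 - 5) = -65 - 4/2 = -65 - 4*1/2 = -65 - 2 = -67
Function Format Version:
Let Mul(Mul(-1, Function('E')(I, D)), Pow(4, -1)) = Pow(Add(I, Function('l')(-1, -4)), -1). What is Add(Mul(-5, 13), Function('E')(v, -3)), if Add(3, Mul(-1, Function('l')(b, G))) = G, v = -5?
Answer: -67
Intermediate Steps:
Function('l')(b, G) = Add(3, Mul(-1, G))
Function('E')(I, D) = Mul(-4, Pow(Add(7, I), -1)) (Function('E')(I, D) = Mul(-4, Pow(Add(I, Add(3, Mul(-1, -4))), -1)) = Mul(-4, Pow(Add(I, Add(3, 4)), -1)) = Mul(-4, Pow(Add(I, 7), -1)) = Mul(-4, Pow(Add(7, I), -1)))
Add(Mul(-5, 13), Function('E')(v, -3)) = Add(Mul(-5, 13), Mul(-4, Pow(Add(7, -5), -1))) = Add(-65, Mul(-4, Pow(2, -1))) = Add(-65, Mul(-4, Rational(1, 2))) = Add(-65, -2) = -67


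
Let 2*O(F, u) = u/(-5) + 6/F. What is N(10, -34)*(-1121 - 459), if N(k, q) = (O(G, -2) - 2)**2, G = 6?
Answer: -13351/5 ≈ -2670.2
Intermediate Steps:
O(F, u) = 3/F - u/10 (O(F, u) = (u/(-5) + 6/F)/2 = (u*(-1/5) + 6/F)/2 = (-u/5 + 6/F)/2 = (6/F - u/5)/2 = 3/F - u/10)
N(k, q) = 169/100 (N(k, q) = ((3/6 - 1/10*(-2)) - 2)**2 = ((3*(1/6) + 1/5) - 2)**2 = ((1/2 + 1/5) - 2)**2 = (7/10 - 2)**2 = (-13/10)**2 = 169/100)
N(10, -34)*(-1121 - 459) = 169*(-1121 - 459)/100 = (169/100)*(-1580) = -13351/5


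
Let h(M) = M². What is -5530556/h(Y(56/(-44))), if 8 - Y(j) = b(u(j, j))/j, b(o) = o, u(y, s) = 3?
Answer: -1083988976/21025 ≈ -51557.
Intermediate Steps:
Y(j) = 8 - 3/j
-5530556/h(Y(56/(-44))) = -5530556/(8 - 3/(56/(-44)))² = -5530556/(8 - 3/(56*(-1/44)))² = -5530556/(8 - 3/(-14/11))² = -5530556/(8 - 3*(-11/14))² = -5530556/(8 + 33/14)² = -5530556/((145/14)²) = -5530556/21025/196 = -5530556*196/21025 = -1083988976/21025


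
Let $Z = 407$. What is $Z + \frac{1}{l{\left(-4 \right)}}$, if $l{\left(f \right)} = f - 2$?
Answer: $\frac{2441}{6} \approx 406.83$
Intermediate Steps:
$l{\left(f \right)} = -2 + f$ ($l{\left(f \right)} = f - 2 = -2 + f$)
$Z + \frac{1}{l{\left(-4 \right)}} = 407 + \frac{1}{-2 - 4} = 407 + \frac{1}{-6} = 407 - \frac{1}{6} = \frac{2441}{6}$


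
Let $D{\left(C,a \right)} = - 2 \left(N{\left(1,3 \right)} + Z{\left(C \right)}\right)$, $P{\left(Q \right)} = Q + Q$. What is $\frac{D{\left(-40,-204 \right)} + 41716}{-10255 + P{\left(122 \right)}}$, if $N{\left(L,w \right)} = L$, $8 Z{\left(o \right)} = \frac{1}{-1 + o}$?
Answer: $- \frac{6841097}{1641804} \approx -4.1668$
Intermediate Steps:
$Z{\left(o \right)} = \frac{1}{8 \left(-1 + o\right)}$
$P{\left(Q \right)} = 2 Q$
$D{\left(C,a \right)} = -2 - \frac{1}{4 \left(-1 + C\right)}$ ($D{\left(C,a \right)} = - 2 \left(1 + \frac{1}{8 \left(-1 + C\right)}\right) = -2 - \frac{1}{4 \left(-1 + C\right)}$)
$\frac{D{\left(-40,-204 \right)} + 41716}{-10255 + P{\left(122 \right)}} = \frac{\frac{7 - -320}{4 \left(-1 - 40\right)} + 41716}{-10255 + 2 \cdot 122} = \frac{\frac{7 + 320}{4 \left(-41\right)} + 41716}{-10255 + 244} = \frac{\frac{1}{4} \left(- \frac{1}{41}\right) 327 + 41716}{-10011} = \left(- \frac{327}{164} + 41716\right) \left(- \frac{1}{10011}\right) = \frac{6841097}{164} \left(- \frac{1}{10011}\right) = - \frac{6841097}{1641804}$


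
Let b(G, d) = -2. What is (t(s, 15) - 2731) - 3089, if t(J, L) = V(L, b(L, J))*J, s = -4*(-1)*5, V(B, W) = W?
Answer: -5860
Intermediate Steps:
s = 20 (s = 4*5 = 20)
t(J, L) = -2*J
(t(s, 15) - 2731) - 3089 = (-2*20 - 2731) - 3089 = (-40 - 2731) - 3089 = -2771 - 3089 = -5860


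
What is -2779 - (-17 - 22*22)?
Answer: -2278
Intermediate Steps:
-2779 - (-17 - 22*22) = -2779 - (-17 - 484) = -2779 - 1*(-501) = -2779 + 501 = -2278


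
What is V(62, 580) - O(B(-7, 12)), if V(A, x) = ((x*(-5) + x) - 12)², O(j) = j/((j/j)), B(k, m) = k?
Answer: 5438231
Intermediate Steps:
O(j) = j (O(j) = j/1 = j*1 = j)
V(A, x) = (-12 - 4*x)² (V(A, x) = ((-5*x + x) - 12)² = (-4*x - 12)² = (-12 - 4*x)²)
V(62, 580) - O(B(-7, 12)) = 16*(3 + 580)² - 1*(-7) = 16*583² + 7 = 16*339889 + 7 = 5438224 + 7 = 5438231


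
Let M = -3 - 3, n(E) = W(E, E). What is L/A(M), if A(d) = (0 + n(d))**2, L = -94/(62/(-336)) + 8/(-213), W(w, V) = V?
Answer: 840862/59427 ≈ 14.149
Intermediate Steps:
n(E) = E
L = 3363448/6603 (L = -94/(62*(-1/336)) + 8*(-1/213) = -94/(-31/168) - 8/213 = -94*(-168/31) - 8/213 = 15792/31 - 8/213 = 3363448/6603 ≈ 509.38)
M = -6
A(d) = d**2 (A(d) = (0 + d)**2 = d**2)
L/A(M) = 3363448/(6603*((-6)**2)) = (3363448/6603)/36 = (3363448/6603)*(1/36) = 840862/59427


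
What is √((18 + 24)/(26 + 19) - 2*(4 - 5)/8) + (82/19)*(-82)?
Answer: -6724/19 + √1065/30 ≈ -352.81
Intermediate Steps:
√((18 + 24)/(26 + 19) - 2*(4 - 5)/8) + (82/19)*(-82) = √(42/45 - 2*(-1)*(⅛)) + (82*(1/19))*(-82) = √(42*(1/45) + 2*(⅛)) + (82/19)*(-82) = √(14/15 + ¼) - 6724/19 = √(71/60) - 6724/19 = √1065/30 - 6724/19 = -6724/19 + √1065/30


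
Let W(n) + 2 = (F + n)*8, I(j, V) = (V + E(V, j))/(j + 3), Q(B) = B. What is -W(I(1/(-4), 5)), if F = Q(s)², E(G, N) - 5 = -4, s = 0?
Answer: -170/11 ≈ -15.455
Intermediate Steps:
E(G, N) = 1 (E(G, N) = 5 - 4 = 1)
F = 0 (F = 0² = 0)
I(j, V) = (1 + V)/(3 + j) (I(j, V) = (V + 1)/(j + 3) = (1 + V)/(3 + j))
W(n) = -2 + 8*n (W(n) = -2 + (0 + n)*8 = -2 + n*8 = -2 + 8*n)
-W(I(1/(-4), 5)) = -(-2 + 8*((1 + 5)/(3 + 1/(-4)))) = -(-2 + 8*(6/(3 - ¼))) = -(-2 + 8*(6/(11/4))) = -(-2 + 8*((4/11)*6)) = -(-2 + 8*(24/11)) = -(-2 + 192/11) = -1*170/11 = -170/11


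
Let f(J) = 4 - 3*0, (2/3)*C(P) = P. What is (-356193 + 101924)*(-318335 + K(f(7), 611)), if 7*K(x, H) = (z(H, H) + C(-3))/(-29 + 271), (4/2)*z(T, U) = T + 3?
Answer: 2266394947875/28 ≈ 8.0943e+10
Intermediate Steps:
C(P) = 3*P/2
f(J) = 4 (f(J) = 4 + 0 = 4)
z(T, U) = 3/2 + T/2 (z(T, U) = (T + 3)/2 = (3 + T)/2 = 3/2 + T/2)
K(x, H) = -3/1694 + H/3388 (K(x, H) = (((3/2 + H/2) + (3/2)*(-3))/(-29 + 271))/7 = (((3/2 + H/2) - 9/2)/242)/7 = ((-3 + H/2)*(1/242))/7 = (-3/242 + H/484)/7 = -3/1694 + H/3388)
(-356193 + 101924)*(-318335 + K(f(7), 611)) = (-356193 + 101924)*(-318335 + (-3/1694 + (1/3388)*611)) = -254269*(-318335 + (-3/1694 + 611/3388)) = -254269*(-318335 + 5/28) = -254269*(-8913375/28) = 2266394947875/28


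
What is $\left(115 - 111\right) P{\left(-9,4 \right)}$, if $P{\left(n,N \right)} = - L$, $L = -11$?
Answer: $44$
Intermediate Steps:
$P{\left(n,N \right)} = 11$ ($P{\left(n,N \right)} = \left(-1\right) \left(-11\right) = 11$)
$\left(115 - 111\right) P{\left(-9,4 \right)} = \left(115 - 111\right) 11 = 4 \cdot 11 = 44$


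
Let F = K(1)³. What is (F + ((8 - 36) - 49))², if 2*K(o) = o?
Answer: 378225/64 ≈ 5909.8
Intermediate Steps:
K(o) = o/2
F = ⅛ (F = ((½)*1)³ = (½)³ = ⅛ ≈ 0.12500)
(F + ((8 - 36) - 49))² = (⅛ + ((8 - 36) - 49))² = (⅛ + (-28 - 49))² = (⅛ - 77)² = (-615/8)² = 378225/64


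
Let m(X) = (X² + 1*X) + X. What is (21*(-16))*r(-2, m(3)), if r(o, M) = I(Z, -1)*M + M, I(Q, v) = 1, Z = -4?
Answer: -10080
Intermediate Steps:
m(X) = X² + 2*X (m(X) = (X² + X) + X = (X + X²) + X = X² + 2*X)
r(o, M) = 2*M (r(o, M) = 1*M + M = M + M = 2*M)
(21*(-16))*r(-2, m(3)) = (21*(-16))*(2*(3*(2 + 3))) = -672*3*5 = -672*15 = -336*30 = -10080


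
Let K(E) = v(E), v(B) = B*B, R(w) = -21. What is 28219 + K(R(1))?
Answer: 28660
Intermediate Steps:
v(B) = B**2
K(E) = E**2
28219 + K(R(1)) = 28219 + (-21)**2 = 28219 + 441 = 28660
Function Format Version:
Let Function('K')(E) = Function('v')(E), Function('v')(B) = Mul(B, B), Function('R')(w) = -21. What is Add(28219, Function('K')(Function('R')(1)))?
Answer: 28660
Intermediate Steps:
Function('v')(B) = Pow(B, 2)
Function('K')(E) = Pow(E, 2)
Add(28219, Function('K')(Function('R')(1))) = Add(28219, Pow(-21, 2)) = Add(28219, 441) = 28660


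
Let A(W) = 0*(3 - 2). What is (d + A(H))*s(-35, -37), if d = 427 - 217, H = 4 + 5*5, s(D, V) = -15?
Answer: -3150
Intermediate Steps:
H = 29 (H = 4 + 25 = 29)
A(W) = 0 (A(W) = 0*1 = 0)
d = 210
(d + A(H))*s(-35, -37) = (210 + 0)*(-15) = 210*(-15) = -3150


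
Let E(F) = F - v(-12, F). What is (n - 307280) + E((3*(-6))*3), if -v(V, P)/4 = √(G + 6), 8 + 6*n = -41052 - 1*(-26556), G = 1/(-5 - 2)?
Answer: -929254/3 + 4*√287/7 ≈ -3.0974e+5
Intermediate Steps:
G = -⅐ (G = 1/(-7) = -⅐ ≈ -0.14286)
n = -7252/3 (n = -4/3 + (-41052 - 1*(-26556))/6 = -4/3 + (-41052 + 26556)/6 = -4/3 + (⅙)*(-14496) = -4/3 - 2416 = -7252/3 ≈ -2417.3)
v(V, P) = -4*√287/7 (v(V, P) = -4*√(-⅐ + 6) = -4*√287/7)
E(F) = F + 4*√287/7 (E(F) = F - (-4)*√287/7 = F + 4*√287/7)
(n - 307280) + E((3*(-6))*3) = (-7252/3 - 307280) + ((3*(-6))*3 + 4*√287/7) = -929092/3 + (-18*3 + 4*√287/7) = -929092/3 + (-54 + 4*√287/7) = -929254/3 + 4*√287/7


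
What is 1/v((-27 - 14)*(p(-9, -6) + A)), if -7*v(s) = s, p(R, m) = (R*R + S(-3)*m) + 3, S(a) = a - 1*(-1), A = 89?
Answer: 7/7585 ≈ 0.00092287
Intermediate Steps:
S(a) = 1 + a (S(a) = a + 1 = 1 + a)
p(R, m) = 3 + R² - 2*m (p(R, m) = (R*R + (1 - 3)*m) + 3 = (R² - 2*m) + 3 = 3 + R² - 2*m)
v(s) = -s/7
1/v((-27 - 14)*(p(-9, -6) + A)) = 1/(-(-27 - 14)*((3 + (-9)² - 2*(-6)) + 89)/7) = 1/(-(-41)*((3 + 81 + 12) + 89)/7) = 1/(-(-41)*(96 + 89)/7) = 1/(-(-41)*185/7) = 1/(-⅐*(-7585)) = 1/(7585/7) = 7/7585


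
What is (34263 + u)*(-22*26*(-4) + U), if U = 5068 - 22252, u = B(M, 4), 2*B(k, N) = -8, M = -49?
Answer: -510322064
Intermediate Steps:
B(k, N) = -4 (B(k, N) = (½)*(-8) = -4)
u = -4
U = -17184
(34263 + u)*(-22*26*(-4) + U) = (34263 - 4)*(-22*26*(-4) - 17184) = 34259*(-572*(-4) - 17184) = 34259*(2288 - 17184) = 34259*(-14896) = -510322064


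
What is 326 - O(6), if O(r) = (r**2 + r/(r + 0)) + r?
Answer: 283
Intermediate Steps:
O(r) = 1 + r + r**2 (O(r) = (r**2 + r/r) + r = (r**2 + 1) + r = (1 + r**2) + r = 1 + r + r**2)
326 - O(6) = 326 - (1 + 6 + 6**2) = 326 - (1 + 6 + 36) = 326 - 1*43 = 326 - 43 = 283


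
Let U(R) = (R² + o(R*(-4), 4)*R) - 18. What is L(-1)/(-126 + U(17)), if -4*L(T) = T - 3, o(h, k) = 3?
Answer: 1/196 ≈ 0.0051020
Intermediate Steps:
U(R) = -18 + R² + 3*R (U(R) = (R² + 3*R) - 18 = -18 + R² + 3*R)
L(T) = ¾ - T/4 (L(T) = -(T - 3)/4 = -(-3 + T)/4 = ¾ - T/4)
L(-1)/(-126 + U(17)) = (¾ - ¼*(-1))/(-126 + (-18 + 17² + 3*17)) = (¾ + ¼)/(-126 + (-18 + 289 + 51)) = 1/(-126 + 322) = 1/196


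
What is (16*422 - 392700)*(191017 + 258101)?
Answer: -173336193864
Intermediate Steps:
(16*422 - 392700)*(191017 + 258101) = (6752 - 392700)*449118 = -385948*449118 = -173336193864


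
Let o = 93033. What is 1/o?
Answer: 1/93033 ≈ 1.0749e-5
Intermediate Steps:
1/o = 1/93033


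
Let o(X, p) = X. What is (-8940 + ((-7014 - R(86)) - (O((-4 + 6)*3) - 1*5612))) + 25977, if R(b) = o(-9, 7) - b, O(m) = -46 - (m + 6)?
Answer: 15788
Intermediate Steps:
O(m) = -52 - m (O(m) = -46 - (6 + m) = -46 + (-6 - m) = -52 - m)
R(b) = -9 - b
(-8940 + ((-7014 - R(86)) - (O((-4 + 6)*3) - 1*5612))) + 25977 = (-8940 + ((-7014 - (-9 - 1*86)) - ((-52 - (-4 + 6)*3) - 1*5612))) + 25977 = (-8940 + ((-7014 - (-9 - 86)) - ((-52 - 2*3) - 5612))) + 25977 = (-8940 + ((-7014 - 1*(-95)) - ((-52 - 1*6) - 5612))) + 25977 = (-8940 + ((-7014 + 95) - ((-52 - 6) - 5612))) + 25977 = (-8940 + (-6919 - (-58 - 5612))) + 25977 = (-8940 + (-6919 - 1*(-5670))) + 25977 = (-8940 + (-6919 + 5670)) + 25977 = (-8940 - 1249) + 25977 = -10189 + 25977 = 15788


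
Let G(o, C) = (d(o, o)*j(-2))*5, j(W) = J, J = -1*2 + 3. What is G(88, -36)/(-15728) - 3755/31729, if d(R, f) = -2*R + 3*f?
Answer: -9127425/62379214 ≈ -0.14632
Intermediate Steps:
J = 1 (J = -2 + 3 = 1)
j(W) = 1
G(o, C) = 5*o (G(o, C) = ((-2*o + 3*o)*1)*5 = (o*1)*5 = o*5 = 5*o)
G(88, -36)/(-15728) - 3755/31729 = (5*88)/(-15728) - 3755/31729 = 440*(-1/15728) - 3755*1/31729 = -55/1966 - 3755/31729 = -9127425/62379214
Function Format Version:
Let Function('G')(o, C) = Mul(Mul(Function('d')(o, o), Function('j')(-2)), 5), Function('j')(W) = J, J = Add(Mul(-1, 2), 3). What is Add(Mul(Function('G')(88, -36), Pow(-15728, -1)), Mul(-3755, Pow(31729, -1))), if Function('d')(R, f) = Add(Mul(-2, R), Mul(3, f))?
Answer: Rational(-9127425, 62379214) ≈ -0.14632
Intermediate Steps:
J = 1 (J = Add(-2, 3) = 1)
Function('j')(W) = 1
Function('G')(o, C) = Mul(5, o) (Function('G')(o, C) = Mul(Mul(Add(Mul(-2, o), Mul(3, o)), 1), 5) = Mul(Mul(o, 1), 5) = Mul(o, 5) = Mul(5, o))
Add(Mul(Function('G')(88, -36), Pow(-15728, -1)), Mul(-3755, Pow(31729, -1))) = Add(Mul(Mul(5, 88), Pow(-15728, -1)), Mul(-3755, Pow(31729, -1))) = Add(Mul(440, Rational(-1, 15728)), Mul(-3755, Rational(1, 31729))) = Add(Rational(-55, 1966), Rational(-3755, 31729)) = Rational(-9127425, 62379214)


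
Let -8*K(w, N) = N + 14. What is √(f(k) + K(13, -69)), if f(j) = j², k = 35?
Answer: 3*√2190/4 ≈ 35.098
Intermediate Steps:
K(w, N) = -7/4 - N/8 (K(w, N) = -(N + 14)/8 = -(14 + N)/8 = -7/4 - N/8)
√(f(k) + K(13, -69)) = √(35² + (-7/4 - ⅛*(-69))) = √(1225 + (-7/4 + 69/8)) = √(1225 + 55/8) = √(9855/8) = 3*√2190/4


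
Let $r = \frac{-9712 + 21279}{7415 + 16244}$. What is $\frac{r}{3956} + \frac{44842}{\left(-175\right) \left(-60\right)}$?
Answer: $\frac{3485970617}{816235500} \approx 4.2708$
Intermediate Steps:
$r = \frac{11567}{23659} \approx 0.4889$
$\frac{r}{3956} + \frac{44842}{\left(-175\right) \left(-60\right)} = \frac{11567}{23659 \cdot 3956} + \frac{44842}{\left(-175\right) \left(-60\right)} = \frac{11567}{23659} \cdot \frac{1}{3956} + \frac{44842}{10500} = \frac{269}{2176628} + 44842 \cdot \frac{1}{10500} = \frac{269}{2176628} + \frac{3203}{750} = \frac{3485970617}{816235500}$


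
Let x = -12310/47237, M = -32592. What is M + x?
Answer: -1539560614/47237 ≈ -32592.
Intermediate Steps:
x = -12310/47237 (x = -12310*1/47237 = -12310/47237 ≈ -0.26060)
M + x = -32592 - 12310/47237 = -1539560614/47237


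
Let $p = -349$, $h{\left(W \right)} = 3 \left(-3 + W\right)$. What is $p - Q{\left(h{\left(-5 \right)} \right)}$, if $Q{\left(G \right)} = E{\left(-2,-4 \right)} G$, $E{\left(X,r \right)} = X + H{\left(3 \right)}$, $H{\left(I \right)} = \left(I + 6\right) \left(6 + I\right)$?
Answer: $1547$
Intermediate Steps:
$H{\left(I \right)} = \left(6 + I\right)^{2}$ ($H{\left(I \right)} = \left(6 + I\right) \left(6 + I\right) = \left(6 + I\right)^{2}$)
$E{\left(X,r \right)} = 81 + X$ ($E{\left(X,r \right)} = X + \left(6 + 3\right)^{2} = X + 9^{2} = X + 81 = 81 + X$)
$h{\left(W \right)} = -9 + 3 W$
$Q{\left(G \right)} = 79 G$ ($Q{\left(G \right)} = \left(81 - 2\right) G = 79 G$)
$p - Q{\left(h{\left(-5 \right)} \right)} = -349 - 79 \left(-9 + 3 \left(-5\right)\right) = -349 - 79 \left(-9 - 15\right) = -349 - 79 \left(-24\right) = -349 - -1896 = -349 + 1896 = 1547$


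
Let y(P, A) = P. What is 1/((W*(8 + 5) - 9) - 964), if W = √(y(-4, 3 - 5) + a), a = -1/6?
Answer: -5838/5684599 - 65*I*√6/5684599 ≈ -0.001027 - 2.8008e-5*I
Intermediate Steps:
a = -⅙ (a = -1*⅙ = -⅙ ≈ -0.16667)
W = 5*I*√6/6 (W = √(-4 - ⅙) = √(-25/6) = 5*I*√6/6 ≈ 2.0412*I)
1/((W*(8 + 5) - 9) - 964) = 1/(((5*I*√6/6)*(8 + 5) - 9) - 964) = 1/(((5*I*√6/6)*13 - 9) - 964) = 1/((65*I*√6/6 - 9) - 964) = 1/((-9 + 65*I*√6/6) - 964) = 1/(-973 + 65*I*√6/6)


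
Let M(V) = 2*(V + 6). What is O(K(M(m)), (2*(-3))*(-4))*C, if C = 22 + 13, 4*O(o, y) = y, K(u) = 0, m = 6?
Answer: 210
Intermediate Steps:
M(V) = 12 + 2*V (M(V) = 2*(6 + V) = 12 + 2*V)
O(o, y) = y/4
C = 35
O(K(M(m)), (2*(-3))*(-4))*C = (((2*(-3))*(-4))/4)*35 = ((-6*(-4))/4)*35 = ((1/4)*24)*35 = 6*35 = 210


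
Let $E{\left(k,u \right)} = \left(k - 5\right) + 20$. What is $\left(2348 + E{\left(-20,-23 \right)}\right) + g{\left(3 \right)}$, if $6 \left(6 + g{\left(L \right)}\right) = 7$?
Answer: $\frac{14029}{6} \approx 2338.2$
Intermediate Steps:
$g{\left(L \right)} = - \frac{29}{6}$ ($g{\left(L \right)} = -6 + \frac{1}{6} \cdot 7 = -6 + \frac{7}{6} = - \frac{29}{6}$)
$E{\left(k,u \right)} = 15 + k$ ($E{\left(k,u \right)} = \left(-5 + k\right) + 20 = 15 + k$)
$\left(2348 + E{\left(-20,-23 \right)}\right) + g{\left(3 \right)} = \left(2348 + \left(15 - 20\right)\right) - \frac{29}{6} = \left(2348 - 5\right) - \frac{29}{6} = 2343 - \frac{29}{6} = \frac{14029}{6}$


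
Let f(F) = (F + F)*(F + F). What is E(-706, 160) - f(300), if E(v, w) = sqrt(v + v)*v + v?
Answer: -360706 - 1412*I*sqrt(353) ≈ -3.6071e+5 - 26529.0*I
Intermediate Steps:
E(v, w) = v + sqrt(2)*v**(3/2) (E(v, w) = sqrt(2*v)*v + v = (sqrt(2)*sqrt(v))*v + v = sqrt(2)*v**(3/2) + v = v + sqrt(2)*v**(3/2))
f(F) = 4*F**2 (f(F) = (2*F)*(2*F) = 4*F**2)
E(-706, 160) - f(300) = (-706 + sqrt(2)*(-706)**(3/2)) - 4*300**2 = (-706 + sqrt(2)*(-706*I*sqrt(706))) - 4*90000 = (-706 - 1412*I*sqrt(353)) - 1*360000 = (-706 - 1412*I*sqrt(353)) - 360000 = -360706 - 1412*I*sqrt(353)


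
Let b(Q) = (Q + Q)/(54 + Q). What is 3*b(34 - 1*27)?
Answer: 42/61 ≈ 0.68852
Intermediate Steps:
b(Q) = 2*Q/(54 + Q) (b(Q) = (2*Q)/(54 + Q) = 2*Q/(54 + Q))
3*b(34 - 1*27) = 3*(2*(34 - 1*27)/(54 + (34 - 1*27))) = 3*(2*(34 - 27)/(54 + (34 - 27))) = 3*(2*7/(54 + 7)) = 3*(2*7/61) = 3*(2*7*(1/61)) = 3*(14/61) = 42/61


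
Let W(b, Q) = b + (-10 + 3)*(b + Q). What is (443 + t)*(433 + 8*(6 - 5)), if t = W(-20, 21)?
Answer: 183456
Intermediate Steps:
W(b, Q) = -7*Q - 6*b (W(b, Q) = b - 7*(Q + b) = b + (-7*Q - 7*b) = -7*Q - 6*b)
t = -27 (t = -7*21 - 6*(-20) = -147 + 120 = -27)
(443 + t)*(433 + 8*(6 - 5)) = (443 - 27)*(433 + 8*(6 - 5)) = 416*(433 + 8*1) = 416*(433 + 8) = 416*441 = 183456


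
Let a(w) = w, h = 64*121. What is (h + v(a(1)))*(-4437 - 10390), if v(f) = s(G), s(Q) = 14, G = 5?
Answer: -115027866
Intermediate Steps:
h = 7744
v(f) = 14
(h + v(a(1)))*(-4437 - 10390) = (7744 + 14)*(-4437 - 10390) = 7758*(-14827) = -115027866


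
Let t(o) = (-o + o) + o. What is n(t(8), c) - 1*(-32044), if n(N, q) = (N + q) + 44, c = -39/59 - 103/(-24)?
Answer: 45453077/1416 ≈ 32100.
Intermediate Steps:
t(o) = o (t(o) = 0 + o = o)
c = 5141/1416 (c = -39*1/59 - 103*(-1/24) = -39/59 + 103/24 = 5141/1416 ≈ 3.6306)
n(N, q) = 44 + N + q
n(t(8), c) - 1*(-32044) = (44 + 8 + 5141/1416) - 1*(-32044) = 78773/1416 + 32044 = 45453077/1416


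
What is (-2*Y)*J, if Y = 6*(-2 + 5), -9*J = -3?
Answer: -12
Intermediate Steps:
J = 1/3 (J = -1/9*(-3) = 1/3 ≈ 0.33333)
Y = 18 (Y = 6*3 = 18)
(-2*Y)*J = -2*18*(1/3) = -36*1/3 = -12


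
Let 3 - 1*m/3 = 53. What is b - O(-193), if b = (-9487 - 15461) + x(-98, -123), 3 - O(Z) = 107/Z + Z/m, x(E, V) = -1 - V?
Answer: -718778351/28950 ≈ -24828.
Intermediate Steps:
m = -150 (m = 9 - 3*53 = 9 - 159 = -150)
O(Z) = 3 - 107/Z + Z/150 (O(Z) = 3 - (107/Z + Z/(-150)) = 3 - (107/Z + Z*(-1/150)) = 3 - (107/Z - Z/150) = 3 + (-107/Z + Z/150) = 3 - 107/Z + Z/150)
b = -24826 (b = (-9487 - 15461) + (-1 - 1*(-123)) = -24948 + (-1 + 123) = -24948 + 122 = -24826)
b - O(-193) = -24826 - (3 - 107/(-193) + (1/150)*(-193)) = -24826 - (3 - 107*(-1/193) - 193/150) = -24826 - (3 + 107/193 - 193/150) = -24826 - 1*65651/28950 = -24826 - 65651/28950 = -718778351/28950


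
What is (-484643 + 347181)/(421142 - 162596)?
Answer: -68731/129273 ≈ -0.53167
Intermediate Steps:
(-484643 + 347181)/(421142 - 162596) = -137462/258546 = -137462*1/258546 = -68731/129273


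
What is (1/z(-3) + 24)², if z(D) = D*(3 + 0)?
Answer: 46225/81 ≈ 570.68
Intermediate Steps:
z(D) = 3*D (z(D) = D*3 = 3*D)
(1/z(-3) + 24)² = (1/(3*(-3)) + 24)² = (1/(-9) + 24)² = (-⅑ + 24)² = (215/9)² = 46225/81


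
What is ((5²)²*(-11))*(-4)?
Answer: 27500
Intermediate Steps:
((5²)²*(-11))*(-4) = (25²*(-11))*(-4) = (625*(-11))*(-4) = -6875*(-4) = 27500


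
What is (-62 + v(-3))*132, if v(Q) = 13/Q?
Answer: -8756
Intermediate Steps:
(-62 + v(-3))*132 = (-62 + 13/(-3))*132 = (-62 + 13*(-1/3))*132 = (-62 - 13/3)*132 = -199/3*132 = -8756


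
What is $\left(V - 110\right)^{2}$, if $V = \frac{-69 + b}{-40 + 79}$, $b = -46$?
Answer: $\frac{19404025}{1521} \approx 12757.0$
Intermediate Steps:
$V = - \frac{115}{39}$ ($V = \frac{-69 - 46}{-40 + 79} = - \frac{115}{39} \approx -2.9487$)
$\left(V - 110\right)^{2} = \left(- \frac{115}{39} - 110\right)^{2} = \left(- \frac{4405}{39}\right)^{2} = \frac{19404025}{1521}$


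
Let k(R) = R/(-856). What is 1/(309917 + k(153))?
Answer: 856/265288799 ≈ 3.2267e-6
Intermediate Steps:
k(R) = -R/856 (k(R) = R*(-1/856) = -R/856)
1/(309917 + k(153)) = 1/(309917 - 1/856*153) = 1/(309917 - 153/856) = 1/(265288799/856) = 856/265288799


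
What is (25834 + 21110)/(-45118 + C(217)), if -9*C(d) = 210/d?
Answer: -272862/262249 ≈ -1.0405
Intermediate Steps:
C(d) = -70/(3*d)
(25834 + 21110)/(-45118 + C(217)) = (25834 + 21110)/(-45118 - 70/3/217) = 46944/(-45118 - 70/3*1/217) = 46944/(-45118 - 10/93) = 46944/(-4195984/93) = 46944*(-93/4195984) = -272862/262249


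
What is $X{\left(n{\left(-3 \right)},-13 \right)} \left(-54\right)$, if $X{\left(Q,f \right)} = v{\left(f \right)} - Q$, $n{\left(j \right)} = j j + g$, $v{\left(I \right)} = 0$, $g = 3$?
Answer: $648$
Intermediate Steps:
$n{\left(j \right)} = 3 + j^{2}$ ($n{\left(j \right)} = j j + 3 = j^{2} + 3 = 3 + j^{2}$)
$X{\left(Q,f \right)} = - Q$ ($X{\left(Q,f \right)} = 0 - Q = - Q$)
$X{\left(n{\left(-3 \right)},-13 \right)} \left(-54\right) = - (3 + \left(-3\right)^{2}) \left(-54\right) = - (3 + 9) \left(-54\right) = \left(-1\right) 12 \left(-54\right) = \left(-12\right) \left(-54\right) = 648$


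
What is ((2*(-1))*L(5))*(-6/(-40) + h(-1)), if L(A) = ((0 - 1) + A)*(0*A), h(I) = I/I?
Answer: 0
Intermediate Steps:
h(I) = 1
L(A) = 0 (L(A) = (-1 + A)*0 = 0)
((2*(-1))*L(5))*(-6/(-40) + h(-1)) = ((2*(-1))*0)*(-6/(-40) + 1) = (-2*0)*(-6*(-1/40) + 1) = 0*(3/20 + 1) = 0*(23/20) = 0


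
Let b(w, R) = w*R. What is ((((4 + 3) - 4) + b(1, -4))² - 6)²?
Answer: 25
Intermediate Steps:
b(w, R) = R*w
((((4 + 3) - 4) + b(1, -4))² - 6)² = ((((4 + 3) - 4) - 4*1)² - 6)² = (((7 - 4) - 4)² - 6)² = ((3 - 4)² - 6)² = ((-1)² - 6)² = (1 - 6)² = (-5)² = 25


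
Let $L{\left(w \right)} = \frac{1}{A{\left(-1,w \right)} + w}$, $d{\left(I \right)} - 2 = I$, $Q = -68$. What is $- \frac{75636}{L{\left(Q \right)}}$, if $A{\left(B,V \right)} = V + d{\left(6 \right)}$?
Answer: $9681408$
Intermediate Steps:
$d{\left(I \right)} = 2 + I$
$A{\left(B,V \right)} = 8 + V$ ($A{\left(B,V \right)} = V + \left(2 + 6\right) = V + 8 = 8 + V$)
$L{\left(w \right)} = \frac{1}{8 + 2 w}$ ($L{\left(w \right)} = \frac{1}{\left(8 + w\right) + w} = \frac{1}{8 + 2 w}$)
$- \frac{75636}{L{\left(Q \right)}} = - \frac{75636}{\frac{1}{2} \frac{1}{4 - 68}} = - \frac{75636}{\frac{1}{2} \frac{1}{-64}} = - \frac{75636}{\frac{1}{2} \left(- \frac{1}{64}\right)} = - \frac{75636}{- \frac{1}{128}} = \left(-75636\right) \left(-128\right) = 9681408$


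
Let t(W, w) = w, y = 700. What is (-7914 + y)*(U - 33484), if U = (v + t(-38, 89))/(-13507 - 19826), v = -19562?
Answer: 2683854956862/11111 ≈ 2.4155e+8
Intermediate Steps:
U = 6491/11111 (U = (-19562 + 89)/(-13507 - 19826) = -19473/(-33333) = -19473*(-1/33333) = 6491/11111 ≈ 0.58420)
(-7914 + y)*(U - 33484) = (-7914 + 700)*(6491/11111 - 33484) = -7214*(-372034233/11111) = 2683854956862/11111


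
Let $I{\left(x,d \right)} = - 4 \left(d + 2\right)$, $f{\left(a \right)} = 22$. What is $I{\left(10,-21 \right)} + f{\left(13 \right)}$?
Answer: $98$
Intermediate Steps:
$I{\left(x,d \right)} = -8 - 4 d$ ($I{\left(x,d \right)} = - 4 \left(2 + d\right) = -8 - 4 d$)
$I{\left(10,-21 \right)} + f{\left(13 \right)} = \left(-8 - -84\right) + 22 = \left(-8 + 84\right) + 22 = 76 + 22 = 98$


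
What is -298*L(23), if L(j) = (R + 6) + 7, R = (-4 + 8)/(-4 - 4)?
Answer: -3725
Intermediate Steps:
R = -½ (R = 4/(-8) = 4*(-⅛) = -½ ≈ -0.50000)
L(j) = 25/2 (L(j) = (-½ + 6) + 7 = 11/2 + 7 = 25/2)
-298*L(23) = -298*25/2 = -3725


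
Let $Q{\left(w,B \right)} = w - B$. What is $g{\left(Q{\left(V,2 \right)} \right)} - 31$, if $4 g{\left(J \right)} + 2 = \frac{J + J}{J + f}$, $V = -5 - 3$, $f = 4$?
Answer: $- \frac{92}{3} \approx -30.667$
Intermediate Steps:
$V = -8$
$g{\left(J \right)} = - \frac{1}{2} + \frac{J}{2 \left(4 + J\right)}$ ($g{\left(J \right)} = - \frac{1}{2} + \frac{\left(J + J\right) \frac{1}{J + 4}}{4} = - \frac{1}{2} + \frac{2 J \frac{1}{4 + J}}{4} = - \frac{1}{2} + \frac{J}{2 \left(4 + J\right)}$)
$g{\left(Q{\left(V,2 \right)} \right)} - 31 = - \frac{2}{4 - 10} - 31 = - \frac{2}{-6} - 31 = \left(-2\right) \left(- \frac{1}{6}\right) - 31 = \frac{1}{3} - 31 = - \frac{92}{3}$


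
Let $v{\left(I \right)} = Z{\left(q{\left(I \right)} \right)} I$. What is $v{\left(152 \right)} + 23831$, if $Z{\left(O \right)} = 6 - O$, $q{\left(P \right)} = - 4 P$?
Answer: $117159$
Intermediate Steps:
$v{\left(I \right)} = I \left(6 + 4 I\right)$ ($v{\left(I \right)} = \left(6 - - 4 I\right) I = \left(6 + 4 I\right) I = I \left(6 + 4 I\right)$)
$v{\left(152 \right)} + 23831 = 2 \cdot 152 \left(3 + 2 \cdot 152\right) + 23831 = 2 \cdot 152 \left(3 + 304\right) + 23831 = 2 \cdot 152 \cdot 307 + 23831 = 93328 + 23831 = 117159$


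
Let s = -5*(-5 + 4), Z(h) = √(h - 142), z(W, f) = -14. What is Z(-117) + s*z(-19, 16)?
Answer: -70 + I*√259 ≈ -70.0 + 16.093*I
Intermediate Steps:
Z(h) = √(-142 + h)
s = 5 (s = -5*(-1) = 5)
Z(-117) + s*z(-19, 16) = √(-142 - 117) + 5*(-14) = √(-259) - 70 = I*√259 - 70 = -70 + I*√259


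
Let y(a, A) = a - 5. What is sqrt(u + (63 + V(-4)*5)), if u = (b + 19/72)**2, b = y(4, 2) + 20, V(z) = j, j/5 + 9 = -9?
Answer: I*sqrt(82439)/72 ≈ 3.9878*I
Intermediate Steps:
y(a, A) = -5 + a
j = -90 (j = -45 + 5*(-9) = -45 - 45 = -90)
V(z) = -90
b = 19 (b = (-5 + 4) + 20 = -1 + 20 = 19)
u = 1923769/5184 (u = (19 + 19/72)**2 = (1387/72)**2 = 1923769/5184 ≈ 371.10)
sqrt(u + (63 + V(-4)*5)) = sqrt(1923769/5184 + (63 - 90*5)) = sqrt(1923769/5184 + (63 - 450)) = sqrt(1923769/5184 - 387) = sqrt(-82439/5184) = I*sqrt(82439)/72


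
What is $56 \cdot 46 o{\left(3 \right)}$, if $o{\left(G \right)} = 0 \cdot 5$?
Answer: $0$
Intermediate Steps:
$o{\left(G \right)} = 0$
$56 \cdot 46 o{\left(3 \right)} = 56 \cdot 46 \cdot 0 = 2576 \cdot 0 = 0$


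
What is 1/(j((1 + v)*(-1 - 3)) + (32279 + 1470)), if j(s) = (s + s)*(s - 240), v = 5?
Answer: 1/46421 ≈ 2.1542e-5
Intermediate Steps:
j(s) = 2*s*(-240 + s) (j(s) = (2*s)*(-240 + s) = 2*s*(-240 + s))
1/(j((1 + v)*(-1 - 3)) + (32279 + 1470)) = 1/(2*((1 + 5)*(-1 - 3))*(-240 + (1 + 5)*(-1 - 3)) + (32279 + 1470)) = 1/(2*(6*(-4))*(-240 + 6*(-4)) + 33749) = 1/(2*(-24)*(-240 - 24) + 33749) = 1/(2*(-24)*(-264) + 33749) = 1/(12672 + 33749) = 1/46421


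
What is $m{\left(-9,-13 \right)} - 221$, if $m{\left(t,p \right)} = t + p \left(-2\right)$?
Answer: $-204$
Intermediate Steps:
$m{\left(t,p \right)} = t - 2 p$
$m{\left(-9,-13 \right)} - 221 = \left(-9 - -26\right) - 221 = \left(-9 + 26\right) - 221 = 17 - 221 = -204$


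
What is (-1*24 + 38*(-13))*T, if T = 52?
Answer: -26936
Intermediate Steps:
(-1*24 + 38*(-13))*T = (-1*24 + 38*(-13))*52 = (-24 - 494)*52 = -518*52 = -26936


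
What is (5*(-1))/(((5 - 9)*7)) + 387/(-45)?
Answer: -1179/140 ≈ -8.4214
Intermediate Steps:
(5*(-1))/(((5 - 9)*7)) + 387/(-45) = -5/((-4*7)) + 387*(-1/45) = -5/(-28) - 43/5 = -5*(-1/28) - 43/5 = 5/28 - 43/5 = -1179/140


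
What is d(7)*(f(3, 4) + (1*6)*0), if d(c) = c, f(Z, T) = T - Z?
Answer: 7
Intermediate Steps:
d(7)*(f(3, 4) + (1*6)*0) = 7*((4 - 1*3) + (1*6)*0) = 7*((4 - 3) + 6*0) = 7*(1 + 0) = 7*1 = 7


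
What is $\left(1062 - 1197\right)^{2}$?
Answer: $18225$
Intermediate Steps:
$\left(1062 - 1197\right)^{2} = \left(-135\right)^{2} = 18225$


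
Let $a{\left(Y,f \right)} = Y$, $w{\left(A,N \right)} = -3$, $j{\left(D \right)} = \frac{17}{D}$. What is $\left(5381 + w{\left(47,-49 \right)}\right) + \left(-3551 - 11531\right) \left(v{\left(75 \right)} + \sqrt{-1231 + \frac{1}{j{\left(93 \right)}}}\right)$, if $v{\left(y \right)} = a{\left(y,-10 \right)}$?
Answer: $-1125772 - \frac{15082 i \sqrt{354178}}{17} \approx -1.1258 \cdot 10^{6} - 5.2798 \cdot 10^{5} i$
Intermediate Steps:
$v{\left(y \right)} = y$
$\left(5381 + w{\left(47,-49 \right)}\right) + \left(-3551 - 11531\right) \left(v{\left(75 \right)} + \sqrt{-1231 + \frac{1}{j{\left(93 \right)}}}\right) = \left(5381 - 3\right) + \left(-3551 - 11531\right) \left(75 + \sqrt{-1231 + \frac{1}{17 \cdot \frac{1}{93}}}\right) = 5378 - 15082 \left(75 + \sqrt{-1231 + \frac{1}{17 \cdot \frac{1}{93}}}\right) = 5378 - 15082 \left(75 + \sqrt{-1231 + \frac{1}{\frac{17}{93}}}\right) = 5378 - 15082 \left(75 + \sqrt{-1231 + \frac{93}{17}}\right) = 5378 - 15082 \left(75 + \sqrt{- \frac{20834}{17}}\right) = 5378 - 15082 \left(75 + \frac{i \sqrt{354178}}{17}\right) = 5378 - \left(1131150 + \frac{15082 i \sqrt{354178}}{17}\right) = -1125772 - \frac{15082 i \sqrt{354178}}{17}$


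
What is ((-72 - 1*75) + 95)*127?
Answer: -6604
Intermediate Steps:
((-72 - 1*75) + 95)*127 = ((-72 - 75) + 95)*127 = (-147 + 95)*127 = -52*127 = -6604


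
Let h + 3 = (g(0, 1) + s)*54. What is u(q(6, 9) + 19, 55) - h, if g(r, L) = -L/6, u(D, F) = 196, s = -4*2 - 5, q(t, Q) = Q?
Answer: 910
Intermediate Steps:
s = -13 (s = -8 - 5 = -13)
g(r, L) = -L/6 (g(r, L) = -L*(⅙) = -L/6)
h = -714 (h = -3 + (-⅙*1 - 13)*54 = -3 + (-⅙ - 13)*54 = -3 - 79/6*54 = -3 - 711 = -714)
u(q(6, 9) + 19, 55) - h = 196 - 1*(-714) = 196 + 714 = 910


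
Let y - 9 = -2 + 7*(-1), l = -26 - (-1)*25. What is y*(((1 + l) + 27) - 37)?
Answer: 0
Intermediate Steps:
l = -1 (l = -26 - 1*(-25) = -26 + 25 = -1)
y = 0 (y = 9 + (-2 + 7*(-1)) = 9 + (-2 - 7) = 9 - 9 = 0)
y*(((1 + l) + 27) - 37) = 0*(((1 - 1) + 27) - 37) = 0*((0 + 27) - 37) = 0*(27 - 37) = 0*(-10) = 0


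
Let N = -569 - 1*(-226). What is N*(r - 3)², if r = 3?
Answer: 0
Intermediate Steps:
N = -343 (N = -569 + 226 = -343)
N*(r - 3)² = -343*(3 - 3)² = -343*0² = -343*0 = 0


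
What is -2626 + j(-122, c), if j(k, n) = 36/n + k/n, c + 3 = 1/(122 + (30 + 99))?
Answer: -976583/376 ≈ -2597.3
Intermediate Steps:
c = -752/251 (c = -3 + 1/(122 + (30 + 99)) = -3 + 1/(122 + 129) = -3 + 1/251 = -752/251 ≈ -2.9960)
-2626 + j(-122, c) = -2626 + (36 - 122)/(-752/251) = -2626 - 251/752*(-86) = -2626 + 10793/376 = -976583/376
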